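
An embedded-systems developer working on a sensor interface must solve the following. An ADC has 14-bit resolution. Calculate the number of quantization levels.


Number of quantization levels = 2^N
= 2^14
= 16384

16384


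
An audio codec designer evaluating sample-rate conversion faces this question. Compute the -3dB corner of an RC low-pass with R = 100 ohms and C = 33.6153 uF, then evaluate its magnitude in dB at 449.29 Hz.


Step 1 — cutoff frequency:
fc = 1 / (2*pi*R*C)
C = 33.6153 uF = 3.36153e-05 F
fc = 1 / (2*pi*100*3.36153e-05)
   = 47.346 Hz

Step 2 — magnitude at f = 449.29 Hz:
|H(f)| = 1 / sqrt(1 + (f/fc)^2)
f/fc = 449.29 / 47.346 = 9.489503
|H| = 1 / sqrt(1 + 90.050667) = 0.1047993
|H|_dB = 20*log10(0.1047993) = -19.59 dB

fc = 47.346 Hz; |H(449.29 Hz)| = -19.59 dB


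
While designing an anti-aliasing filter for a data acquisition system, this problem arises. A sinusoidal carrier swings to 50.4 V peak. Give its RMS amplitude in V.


RMS voltage for a sinusoidal waveform:
V_rms = V_peak / sqrt(2)
      = 50.4 / 1.414214
      = 35.638 V

35.638 V


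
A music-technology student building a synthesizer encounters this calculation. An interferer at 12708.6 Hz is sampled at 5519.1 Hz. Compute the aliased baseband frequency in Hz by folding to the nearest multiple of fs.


Compute the nearest integer multiple of fs to the signal:
n = round(12708.6 / 5519.1) = 2
f_alias = |12708.6 - 2 * 5519.1|
        = |12708.6 - 11038.2|
        = 1670.4 Hz

1670.4


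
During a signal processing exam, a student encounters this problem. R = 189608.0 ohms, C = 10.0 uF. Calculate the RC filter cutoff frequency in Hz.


Cutoff frequency of a first-order RC filter:
fc = 1 / (2 * pi * R * C)
C = 10.0 uF = 1e-05 F
fc = 1 / (2 * pi * 189608.0 * 1e-05)
   = 1 / 11.913421997237
   = 0.083939 Hz

0.083939 Hz


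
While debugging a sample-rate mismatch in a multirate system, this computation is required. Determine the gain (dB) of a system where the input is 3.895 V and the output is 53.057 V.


Voltage gain in dB:
G = 20 * log10(Vout / Vin)
  = 20 * log10(53.057 / 3.895)
  = 20 * log10(13.621823)
  = 20 * 1.134235
  = 22.68 dB

22.68 dB


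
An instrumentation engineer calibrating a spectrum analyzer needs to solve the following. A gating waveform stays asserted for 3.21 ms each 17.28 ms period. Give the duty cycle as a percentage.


Duty cycle as a percentage:
DC = (t_on / T) * 100
   = (3.21 / 17.28) * 100
   = 0.185764 * 100
   = 18.58 %

18.58 %


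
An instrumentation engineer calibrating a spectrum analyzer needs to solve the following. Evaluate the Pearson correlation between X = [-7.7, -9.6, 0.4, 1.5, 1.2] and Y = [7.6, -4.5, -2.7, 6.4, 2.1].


Pearson correlation coefficient (population):
r = cov(X,Y) / (std(X) * std(Y))
Mean X = -2.84, Mean Y = 1.78
Cov(X,Y) = 4.1992
Std(X) = 4.795248, Std(Y) = 4.792244
r = 0.1827

0.1827


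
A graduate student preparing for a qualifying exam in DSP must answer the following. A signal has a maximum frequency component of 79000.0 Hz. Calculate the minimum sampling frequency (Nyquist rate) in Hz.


The Nyquist rate is twice the maximum frequency component.
fs_min = 2 * fmax
      = 2 * 79000.0
      = 158000.0 Hz

158000.0


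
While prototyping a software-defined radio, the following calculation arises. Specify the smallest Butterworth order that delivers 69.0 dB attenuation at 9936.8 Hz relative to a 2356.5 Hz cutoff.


Butterworth filter order formula:
n = log10(10^(A/10) - 1) / (2 * log10(f_stop/f_pass))
10^(69.0/10) - 1 = 7943281.3472
f_stop/f_pass = 9936.8 / 2356.5 = 4.2168
n = 5.5202 -> ceil = 6

6


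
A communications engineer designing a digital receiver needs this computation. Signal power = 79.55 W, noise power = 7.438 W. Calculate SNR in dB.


SNR in decibels:
SNR = 10 * log10(Ps / Pn)
    = 10 * log10(79.55 / 7.438)
    = 10 * log10(10.6951)
    = 10 * 1.0292
    = 10.29 dB

10.29 dB


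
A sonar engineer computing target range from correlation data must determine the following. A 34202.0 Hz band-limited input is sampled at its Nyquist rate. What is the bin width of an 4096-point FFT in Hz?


Step 1 — Nyquist sampling rate:
fs = 2 * fmax = 2 * 34202.0 = 68404.0 Hz

Step 2 — DFT bin spacing:
df = fs / N = 68404.0 / 4096 = 16.7002 Hz

16.7002 Hz


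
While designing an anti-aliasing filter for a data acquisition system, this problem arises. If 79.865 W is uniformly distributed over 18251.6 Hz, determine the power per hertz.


Power spectral density:
PSD = P / BW
    = 79.865 / 18251.6
    = 0.00437578 W/Hz

0.00437578 W/Hz


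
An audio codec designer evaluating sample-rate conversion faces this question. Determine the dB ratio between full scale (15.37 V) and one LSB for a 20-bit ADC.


Dynamic range from full-scale to LSB:
V_min = V_max / 2^bits = 15.37 / 2^20
DR = 20 * log10(V_max / V_min)
   = 20 * log10(2^20)
   = 20 * 20 * log10(2)
   = 120.41 dB

120.41 dB


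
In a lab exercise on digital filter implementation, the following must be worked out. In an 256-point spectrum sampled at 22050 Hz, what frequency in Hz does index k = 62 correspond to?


Frequency of DFT bin k:
f_k = k * fs / N
    = 62 * 22050 / 256
    = 1367100 / 256
    = 5340.234 Hz

5340.234 Hz


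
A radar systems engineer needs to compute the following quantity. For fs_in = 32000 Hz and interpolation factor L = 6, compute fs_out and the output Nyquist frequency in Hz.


Step 1 — output sample rate after interpolation by L:
fs_out = L * fs_in = 6 * 32000 = 192000 Hz

Step 2 — Nyquist frequency of the output stream:
f_Nyq = fs_out / 2 = 192000 / 2 = 96000.0 Hz

fs_out = 192000 Hz; f_Nyquist = 96000.0 Hz


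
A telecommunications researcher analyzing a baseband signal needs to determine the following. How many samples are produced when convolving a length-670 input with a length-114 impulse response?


Linear convolution output length:
L = N + M - 1
  = 670 + 114 - 1
  = 783 samples

783


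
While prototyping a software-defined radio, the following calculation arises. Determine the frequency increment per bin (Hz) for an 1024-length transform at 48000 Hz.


DFT frequency resolution:
df = fs / N
   = 48000 / 1024
   = 46.875 Hz

46.875 Hz


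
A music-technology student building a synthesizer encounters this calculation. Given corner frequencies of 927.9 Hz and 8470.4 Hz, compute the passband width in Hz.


Bandwidth is the difference of -3dB frequencies:
BW = f_high - f_low
   = 8470.4 - 927.9
   = 7542.5 Hz

7542.5 Hz


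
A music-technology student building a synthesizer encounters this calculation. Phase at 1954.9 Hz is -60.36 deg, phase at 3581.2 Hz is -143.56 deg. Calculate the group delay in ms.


Group delay from phase difference:
tau = -d(phi)/d(omega)
d(phi) = -83.2 deg = -1.452114 rad
d(omega) = 2*pi*(3581.2 - 1954.9) = 10218.3443 rad/s
tau = -(-1.452114) / 10218.3443
    = 0.1421 ms

0.1421 ms


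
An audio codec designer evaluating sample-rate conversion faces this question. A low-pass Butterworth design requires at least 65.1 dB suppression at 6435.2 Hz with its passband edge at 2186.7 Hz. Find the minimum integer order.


Butterworth filter order formula:
n = log10(10^(A/10) - 1) / (2 * log10(f_stop/f_pass))
10^(65.1/10) - 1 = 3235935.5693
f_stop/f_pass = 6435.2 / 2186.7 = 2.9429
n = 6.9437 -> ceil = 7

7


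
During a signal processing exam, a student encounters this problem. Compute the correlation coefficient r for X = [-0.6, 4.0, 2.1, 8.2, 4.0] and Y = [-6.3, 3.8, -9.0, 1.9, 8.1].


Pearson correlation coefficient (population):
r = cov(X,Y) / (std(X) * std(Y))
Mean X = 3.54, Mean Y = -0.3
Cov(X,Y) = 10.674
Std(X) = 2.87583, Std(Y) = 6.385922
r = 0.5812

0.5812


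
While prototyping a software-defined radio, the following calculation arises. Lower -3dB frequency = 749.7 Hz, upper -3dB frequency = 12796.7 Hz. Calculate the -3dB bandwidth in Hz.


Bandwidth is the difference of -3dB frequencies:
BW = f_high - f_low
   = 12796.7 - 749.7
   = 12047.0 Hz

12047.0 Hz


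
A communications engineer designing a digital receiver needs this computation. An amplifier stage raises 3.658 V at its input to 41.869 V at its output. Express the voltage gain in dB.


Voltage gain in dB:
G = 20 * log10(Vout / Vin)
  = 20 * log10(41.869 / 3.658)
  = 20 * log10(11.445872)
  = 20 * 1.058649
  = 21.17 dB

21.17 dB


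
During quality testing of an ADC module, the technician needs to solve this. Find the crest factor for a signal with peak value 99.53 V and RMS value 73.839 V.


Crest factor is the ratio of peak to RMS:
CF = V_peak / V_rms
   = 99.53 / 73.839
   = 1.3479

1.3479


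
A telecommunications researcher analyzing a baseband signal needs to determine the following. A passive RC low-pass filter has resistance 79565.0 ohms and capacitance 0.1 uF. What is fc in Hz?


Cutoff frequency of a first-order RC filter:
fc = 1 / (2 * pi * R * C)
C = 0.1 uF = 1e-07 F
fc = 1 / (2 * pi * 79565.0 * 1e-07)
   = 1 / 0.049992163896574
   = 20.003135 Hz

20.003135 Hz


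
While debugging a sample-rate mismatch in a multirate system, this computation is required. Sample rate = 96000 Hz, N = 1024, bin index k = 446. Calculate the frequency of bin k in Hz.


Frequency of DFT bin k:
f_k = k * fs / N
    = 446 * 96000 / 1024
    = 42816000 / 1024
    = 41812.5 Hz

41812.5 Hz


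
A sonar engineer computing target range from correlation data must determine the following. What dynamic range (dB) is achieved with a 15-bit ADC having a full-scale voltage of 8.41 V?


Dynamic range from full-scale to LSB:
V_min = V_max / 2^bits = 8.41 / 2^15
DR = 20 * log10(V_max / V_min)
   = 20 * log10(2^15)
   = 20 * 15 * log10(2)
   = 90.31 dB

90.31 dB


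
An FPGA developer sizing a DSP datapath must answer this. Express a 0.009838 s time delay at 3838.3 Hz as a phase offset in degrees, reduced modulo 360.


Phase shift from frequency and time delay:
phi = 360 * f * t_delay
    = 360 * 3838.3 * 0.009838
    = 13594.03 degrees
    mod 360 = 274.03 degrees

274.03 degrees


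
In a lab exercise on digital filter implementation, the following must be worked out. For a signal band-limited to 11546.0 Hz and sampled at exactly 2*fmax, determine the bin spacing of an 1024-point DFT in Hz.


Step 1 — Nyquist sampling rate:
fs = 2 * fmax = 2 * 11546.0 = 23092.0 Hz

Step 2 — DFT bin spacing:
df = fs / N = 23092.0 / 1024 = 22.5508 Hz

22.5508 Hz


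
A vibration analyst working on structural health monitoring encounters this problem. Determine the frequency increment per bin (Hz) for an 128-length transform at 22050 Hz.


DFT frequency resolution:
df = fs / N
   = 22050 / 128
   = 172.2656 Hz

172.2656 Hz


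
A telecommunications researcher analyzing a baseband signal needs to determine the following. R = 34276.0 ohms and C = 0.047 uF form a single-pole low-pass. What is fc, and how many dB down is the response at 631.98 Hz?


Step 1 — cutoff frequency:
fc = 1 / (2*pi*R*C)
C = 0.047 uF = 4.7e-08 F
fc = 1 / (2*pi*34276.0*4.7e-08)
   = 98.7944 Hz

Step 2 — magnitude at f = 631.98 Hz:
|H(f)| = 1 / sqrt(1 + (f/fc)^2)
f/fc = 631.98 / 98.7944 = 6.396921
|H| = 1 / sqrt(1 + 40.920598) = 0.1544494
|H|_dB = 20*log10(0.1544494) = -16.22 dB

fc = 98.7944 Hz; |H(631.98 Hz)| = -16.22 dB


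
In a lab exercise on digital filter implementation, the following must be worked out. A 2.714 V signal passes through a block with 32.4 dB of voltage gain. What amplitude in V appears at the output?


Output voltage from dB gain:
V_out = V_in * 10^(gain_dB / 20)
      = 2.714 * 10^(32.4 / 20)
      = 2.714 * 41.686938
      = 113.1384 V

113.1384 V


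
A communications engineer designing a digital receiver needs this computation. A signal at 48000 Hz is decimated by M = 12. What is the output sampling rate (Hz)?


Decimation reduces the sample rate:
fs_out = fs_in / M
       = 48000 / 12
       = 4000.0 Hz

4000.0 Hz


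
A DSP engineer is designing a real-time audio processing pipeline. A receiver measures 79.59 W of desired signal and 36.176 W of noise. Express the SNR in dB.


SNR in decibels:
SNR = 10 * log10(Ps / Pn)
    = 10 * log10(79.59 / 36.176)
    = 10 * log10(2.2001)
    = 10 * 0.3424
    = 3.42 dB

3.42 dB


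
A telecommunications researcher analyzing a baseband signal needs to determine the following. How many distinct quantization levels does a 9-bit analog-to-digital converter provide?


Number of quantization levels = 2^N
= 2^9
= 512

512


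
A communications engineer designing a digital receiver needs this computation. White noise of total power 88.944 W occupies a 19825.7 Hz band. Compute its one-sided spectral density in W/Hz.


Power spectral density:
PSD = P / BW
    = 88.944 / 19825.7
    = 0.0044863 W/Hz

0.0044863 W/Hz


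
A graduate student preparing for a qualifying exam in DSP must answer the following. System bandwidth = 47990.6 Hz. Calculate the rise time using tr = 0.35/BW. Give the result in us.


Rise time from bandwidth relationship:
tr = 0.35 / BW
   = 0.35 / 47990.6
   = 7.293094898e-06 s
   = 7.2931 us

7.2931 us


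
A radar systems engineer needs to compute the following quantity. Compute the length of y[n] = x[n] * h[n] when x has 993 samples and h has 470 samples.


Linear convolution output length:
L = N + M - 1
  = 993 + 470 - 1
  = 1462 samples

1462


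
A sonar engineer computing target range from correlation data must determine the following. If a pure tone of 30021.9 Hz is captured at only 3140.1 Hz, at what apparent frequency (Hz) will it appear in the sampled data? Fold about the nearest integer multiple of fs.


Compute the nearest integer multiple of fs to the signal:
n = round(30021.9 / 3140.1) = 10
f_alias = |30021.9 - 10 * 3140.1|
        = |30021.9 - 31401.0|
        = 1379.1 Hz

1379.1


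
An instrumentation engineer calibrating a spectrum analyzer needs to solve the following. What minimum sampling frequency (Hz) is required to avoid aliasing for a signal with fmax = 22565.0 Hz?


The Nyquist rate is twice the maximum frequency component.
fs_min = 2 * fmax
      = 2 * 22565.0
      = 45130.0 Hz

45130.0


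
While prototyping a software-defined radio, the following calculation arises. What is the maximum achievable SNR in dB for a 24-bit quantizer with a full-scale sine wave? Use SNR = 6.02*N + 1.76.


Theoretical SNR for a full-scale sinusoid:
SNR = 6.02 * N + 1.76
    = 6.02 * 24 + 1.76
    = 144.48 + 1.76
    = 146.24 dB

146.24 dB


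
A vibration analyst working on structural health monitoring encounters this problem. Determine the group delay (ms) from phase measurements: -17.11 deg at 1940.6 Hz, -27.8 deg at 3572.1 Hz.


Group delay from phase difference:
tau = -d(phi)/d(omega)
d(phi) = -10.69 deg = -0.186576 rad
d(omega) = 2*pi*(3572.1 - 1940.6) = 10251.0168 rad/s
tau = -(-0.186576) / 10251.0168
    = 0.0182 ms

0.0182 ms


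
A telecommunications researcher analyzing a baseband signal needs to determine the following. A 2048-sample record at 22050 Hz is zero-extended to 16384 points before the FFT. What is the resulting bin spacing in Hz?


Frequency resolution after zero-padding:
N_padded = 2048 * 8 = 16384
df = fs / N_padded
   = 22050 / 16384
   = 1.3458 Hz

1.3458 Hz


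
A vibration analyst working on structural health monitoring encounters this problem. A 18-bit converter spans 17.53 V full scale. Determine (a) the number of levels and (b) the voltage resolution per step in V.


Step 1 — number of quantization levels:
L = 2^N = 2^18 = 262144

Step 2 — LSB step size:
delta = Vfs / L
      = 17.53 / 262144
      = 6.687e-05 V

Levels = 262144; step size = 6.687e-05 V


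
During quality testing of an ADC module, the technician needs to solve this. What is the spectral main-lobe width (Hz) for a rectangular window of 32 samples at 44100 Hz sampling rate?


Main lobe width for a rectangular window:
Width = 2 * fs / N
      = 2 * 44100 / 32
      = 88200 / 32
      = 2756.25 Hz

2756.25 Hz


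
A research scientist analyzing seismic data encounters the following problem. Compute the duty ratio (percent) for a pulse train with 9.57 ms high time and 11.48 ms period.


Duty cycle as a percentage:
DC = (t_on / T) * 100
   = (9.57 / 11.48) * 100
   = 0.833624 * 100
   = 83.36 %

83.36 %


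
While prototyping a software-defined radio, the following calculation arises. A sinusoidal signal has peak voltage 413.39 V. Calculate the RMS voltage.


RMS voltage for a sinusoidal waveform:
V_rms = V_peak / sqrt(2)
      = 413.39 / 1.414214
      = 292.311 V

292.311 V


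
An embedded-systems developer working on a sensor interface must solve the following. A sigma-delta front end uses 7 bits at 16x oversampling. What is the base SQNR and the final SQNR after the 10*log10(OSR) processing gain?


Step 1 — baseline SQNR at Nyquist:
SQNR_base = 6.02*N + 1.76
          = 6.02*7 + 1.76
          = 43.9 dB

Step 2 — oversampling processing gain:
G = 10*log10(OSR) = 10*log10(16) = 12.04 dB

Step 3 — total:
SQNR_total = 43.9 + 12.04 = 55.94 dB

Base SQNR = 43.9 dB; oversampled SQNR = 55.94 dB


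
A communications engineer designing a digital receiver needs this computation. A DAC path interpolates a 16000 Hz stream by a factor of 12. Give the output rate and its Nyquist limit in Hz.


Step 1 — output sample rate after interpolation by L:
fs_out = L * fs_in = 12 * 16000 = 192000 Hz

Step 2 — Nyquist frequency of the output stream:
f_Nyq = fs_out / 2 = 192000 / 2 = 96000.0 Hz

fs_out = 192000 Hz; f_Nyquist = 96000.0 Hz


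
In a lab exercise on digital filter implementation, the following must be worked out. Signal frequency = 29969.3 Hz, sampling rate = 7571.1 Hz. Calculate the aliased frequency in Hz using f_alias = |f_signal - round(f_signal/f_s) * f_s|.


Compute the nearest integer multiple of fs to the signal:
n = round(29969.3 / 7571.1) = 4
f_alias = |29969.3 - 4 * 7571.1|
        = |29969.3 - 30284.4|
        = 315.1 Hz

315.1


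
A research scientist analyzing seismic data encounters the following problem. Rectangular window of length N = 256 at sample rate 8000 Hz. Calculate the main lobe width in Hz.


Main lobe width for a rectangular window:
Width = 2 * fs / N
      = 2 * 8000 / 256
      = 16000 / 256
      = 62.5 Hz

62.5 Hz


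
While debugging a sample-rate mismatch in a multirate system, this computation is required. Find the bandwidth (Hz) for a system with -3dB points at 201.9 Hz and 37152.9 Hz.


Bandwidth is the difference of -3dB frequencies:
BW = f_high - f_low
   = 37152.9 - 201.9
   = 36951.0 Hz

36951.0 Hz


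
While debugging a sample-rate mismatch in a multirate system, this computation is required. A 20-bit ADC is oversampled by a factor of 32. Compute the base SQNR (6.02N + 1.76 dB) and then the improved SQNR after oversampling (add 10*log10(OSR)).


Step 1 — baseline SQNR at Nyquist:
SQNR_base = 6.02*N + 1.76
          = 6.02*20 + 1.76
          = 122.16 dB

Step 2 — oversampling processing gain:
G = 10*log10(OSR) = 10*log10(32) = 15.05 dB

Step 3 — total:
SQNR_total = 122.16 + 15.05 = 137.21 dB

Base SQNR = 122.16 dB; oversampled SQNR = 137.21 dB


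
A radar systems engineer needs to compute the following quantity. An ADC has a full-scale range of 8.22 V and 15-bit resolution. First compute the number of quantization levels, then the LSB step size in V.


Step 1 — number of quantization levels:
L = 2^N = 2^15 = 32768

Step 2 — LSB step size:
delta = Vfs / L
      = 8.22 / 32768
      = 0.00025085 V

Levels = 32768; step size = 0.00025085 V


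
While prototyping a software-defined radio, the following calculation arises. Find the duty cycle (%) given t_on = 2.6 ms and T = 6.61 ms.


Duty cycle as a percentage:
DC = (t_on / T) * 100
   = (2.6 / 6.61) * 100
   = 0.393343 * 100
   = 39.33 %

39.33 %


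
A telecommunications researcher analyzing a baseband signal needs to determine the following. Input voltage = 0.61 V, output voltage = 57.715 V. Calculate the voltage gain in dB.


Voltage gain in dB:
G = 20 * log10(Vout / Vin)
  = 20 * log10(57.715 / 0.61)
  = 20 * log10(94.614754)
  = 20 * 1.975959
  = 39.52 dB

39.52 dB


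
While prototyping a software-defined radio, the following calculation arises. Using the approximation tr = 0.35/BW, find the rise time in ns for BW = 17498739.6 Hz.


Rise time from bandwidth relationship:
tr = 0.35 / BW
   = 0.35 / 17498739.6
   = 2.000144056e-08 s
   = 20.0014 ns

20.0014 ns


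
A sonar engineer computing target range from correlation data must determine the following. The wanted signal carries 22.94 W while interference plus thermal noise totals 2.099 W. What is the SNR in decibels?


SNR in decibels:
SNR = 10 * log10(Ps / Pn)
    = 10 * log10(22.94 / 2.099)
    = 10 * log10(10.929)
    = 10 * 1.0386
    = 10.39 dB

10.39 dB


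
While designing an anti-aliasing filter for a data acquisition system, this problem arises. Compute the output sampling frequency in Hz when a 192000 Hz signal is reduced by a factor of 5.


Decimation reduces the sample rate:
fs_out = fs_in / M
       = 192000 / 5
       = 38400.0 Hz

38400.0 Hz


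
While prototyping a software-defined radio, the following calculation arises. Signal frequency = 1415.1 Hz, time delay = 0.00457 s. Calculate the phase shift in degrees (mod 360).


Phase shift from frequency and time delay:
phi = 360 * f * t_delay
    = 360 * 1415.1 * 0.00457
    = 2328.12 degrees
    mod 360 = 168.12 degrees

168.12 degrees


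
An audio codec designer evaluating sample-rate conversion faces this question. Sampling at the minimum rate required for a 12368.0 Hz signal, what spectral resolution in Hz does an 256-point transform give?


Step 1 — Nyquist sampling rate:
fs = 2 * fmax = 2 * 12368.0 = 24736.0 Hz

Step 2 — DFT bin spacing:
df = fs / N = 24736.0 / 256 = 96.625 Hz

96.625 Hz


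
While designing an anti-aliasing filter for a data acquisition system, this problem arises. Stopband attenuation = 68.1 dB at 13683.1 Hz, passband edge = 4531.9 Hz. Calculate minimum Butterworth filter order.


Butterworth filter order formula:
n = log10(10^(A/10) - 1) / (2 * log10(f_stop/f_pass))
10^(68.1/10) - 1 = 6456541.2903
f_stop/f_pass = 13683.1 / 4531.9 = 3.0193
n = 7.0952 -> ceil = 8

8


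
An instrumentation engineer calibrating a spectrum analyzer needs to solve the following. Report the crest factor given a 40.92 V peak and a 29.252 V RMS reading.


Crest factor is the ratio of peak to RMS:
CF = V_peak / V_rms
   = 40.92 / 29.252
   = 1.3989

1.3989


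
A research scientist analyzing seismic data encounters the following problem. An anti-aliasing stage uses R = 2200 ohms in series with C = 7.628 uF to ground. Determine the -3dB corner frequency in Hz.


Cutoff frequency of a first-order RC filter:
fc = 1 / (2 * pi * R * C)
C = 7.628 uF = 7.628e-06 F
fc = 1 / (2 * pi * 2200 * 7.628e-06)
   = 1 / 0.10544190255096
   = 9.483896 Hz

9.483896 Hz


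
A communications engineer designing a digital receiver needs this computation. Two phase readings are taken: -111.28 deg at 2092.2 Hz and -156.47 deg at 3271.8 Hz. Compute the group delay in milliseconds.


Group delay from phase difference:
tau = -d(phi)/d(omega)
d(phi) = -45.19 deg = -0.788714 rad
d(omega) = 2*pi*(3271.8 - 2092.2) = 7411.6454 rad/s
tau = -(-0.788714) / 7411.6454
    = 0.1064 ms

0.1064 ms


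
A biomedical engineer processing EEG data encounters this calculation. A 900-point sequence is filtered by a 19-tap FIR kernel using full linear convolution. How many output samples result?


Linear convolution output length:
L = N + M - 1
  = 900 + 19 - 1
  = 918 samples

918


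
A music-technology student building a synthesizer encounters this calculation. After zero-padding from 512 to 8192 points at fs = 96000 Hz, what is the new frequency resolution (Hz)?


Frequency resolution after zero-padding:
N_padded = 512 * 16 = 8192
df = fs / N_padded
   = 96000 / 8192
   = 11.7188 Hz

11.7188 Hz


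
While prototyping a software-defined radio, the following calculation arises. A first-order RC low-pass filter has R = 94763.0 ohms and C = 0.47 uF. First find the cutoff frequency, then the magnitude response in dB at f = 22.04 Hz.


Step 1 — cutoff frequency:
fc = 1 / (2*pi*R*C)
C = 0.47 uF = 4.7e-07 F
fc = 1 / (2*pi*94763.0*4.7e-07)
   = 3.57342 Hz

Step 2 — magnitude at f = 22.04 Hz:
|H(f)| = 1 / sqrt(1 + (f/fc)^2)
f/fc = 22.04 / 3.57342 = 6.167761
|H| = 1 / sqrt(1 + 38.041276) = 0.1600435
|H|_dB = 20*log10(0.1600435) = -15.92 dB

fc = 3.57342 Hz; |H(22.04 Hz)| = -15.92 dB


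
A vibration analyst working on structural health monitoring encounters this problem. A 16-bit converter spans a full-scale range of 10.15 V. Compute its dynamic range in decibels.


Dynamic range from full-scale to LSB:
V_min = V_max / 2^bits = 10.15 / 2^16
DR = 20 * log10(V_max / V_min)
   = 20 * log10(2^16)
   = 20 * 16 * log10(2)
   = 96.33 dB

96.33 dB


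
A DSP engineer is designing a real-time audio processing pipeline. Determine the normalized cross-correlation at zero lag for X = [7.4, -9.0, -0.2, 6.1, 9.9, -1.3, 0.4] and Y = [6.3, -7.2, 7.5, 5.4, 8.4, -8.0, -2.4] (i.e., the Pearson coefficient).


Pearson correlation coefficient (population):
r = cov(X,Y) / (std(X) * std(Y))
Mean X = 1.9, Mean Y = 1.4286
Cov(X,Y) = 30.922857
Std(X) = 5.947388, Std(Y) = 6.578909
r = 0.7903

0.7903


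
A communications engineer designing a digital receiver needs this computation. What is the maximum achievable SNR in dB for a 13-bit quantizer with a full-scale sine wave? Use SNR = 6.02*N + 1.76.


Theoretical SNR for a full-scale sinusoid:
SNR = 6.02 * N + 1.76
    = 6.02 * 13 + 1.76
    = 78.26 + 1.76
    = 80.02 dB

80.02 dB


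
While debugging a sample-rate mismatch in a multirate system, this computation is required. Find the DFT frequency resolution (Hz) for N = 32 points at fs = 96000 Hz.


DFT frequency resolution:
df = fs / N
   = 96000 / 32
   = 3000.0 Hz

3000.0 Hz


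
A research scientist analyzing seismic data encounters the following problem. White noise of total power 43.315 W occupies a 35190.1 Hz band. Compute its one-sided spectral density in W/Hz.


Power spectral density:
PSD = P / BW
    = 43.315 / 35190.1
    = 0.00123089 W/Hz

0.00123089 W/Hz


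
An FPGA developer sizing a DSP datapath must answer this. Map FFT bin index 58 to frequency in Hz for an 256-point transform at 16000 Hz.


Frequency of DFT bin k:
f_k = k * fs / N
    = 58 * 16000 / 256
    = 928000 / 256
    = 3625.0 Hz

3625.0 Hz


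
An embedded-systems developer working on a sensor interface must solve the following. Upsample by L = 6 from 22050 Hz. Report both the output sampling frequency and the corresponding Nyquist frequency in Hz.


Step 1 — output sample rate after interpolation by L:
fs_out = L * fs_in = 6 * 22050 = 132300 Hz

Step 2 — Nyquist frequency of the output stream:
f_Nyq = fs_out / 2 = 132300 / 2 = 66150.0 Hz

fs_out = 132300 Hz; f_Nyquist = 66150.0 Hz


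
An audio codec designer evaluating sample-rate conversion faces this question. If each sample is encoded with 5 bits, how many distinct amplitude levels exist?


Number of quantization levels = 2^N
= 2^5
= 32

32


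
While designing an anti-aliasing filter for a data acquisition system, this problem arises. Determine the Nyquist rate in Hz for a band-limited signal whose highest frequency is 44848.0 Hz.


The Nyquist rate is twice the maximum frequency component.
fs_min = 2 * fmax
      = 2 * 44848.0
      = 89696.0 Hz

89696.0


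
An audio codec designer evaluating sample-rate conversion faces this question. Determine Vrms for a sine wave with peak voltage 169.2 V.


RMS voltage for a sinusoidal waveform:
V_rms = V_peak / sqrt(2)
      = 169.2 / 1.414214
      = 119.642 V

119.642 V


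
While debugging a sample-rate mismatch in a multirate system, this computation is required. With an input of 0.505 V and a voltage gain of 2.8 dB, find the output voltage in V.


Output voltage from dB gain:
V_out = V_in * 10^(gain_dB / 20)
      = 0.505 * 10^(2.8 / 20)
      = 0.505 * 1.380384
      = 0.6971 V

0.6971 V


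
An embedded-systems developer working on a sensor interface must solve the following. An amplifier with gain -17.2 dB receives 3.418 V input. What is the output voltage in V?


Output voltage from dB gain:
V_out = V_in * 10^(gain_dB / 20)
      = 3.418 * 10^(-17.2 / 20)
      = 3.418 * 0.138038
      = 0.4718 V

0.4718 V


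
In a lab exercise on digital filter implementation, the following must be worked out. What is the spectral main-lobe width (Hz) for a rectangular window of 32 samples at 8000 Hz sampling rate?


Main lobe width for a rectangular window:
Width = 2 * fs / N
      = 2 * 8000 / 32
      = 16000 / 32
      = 500.0 Hz

500.0 Hz


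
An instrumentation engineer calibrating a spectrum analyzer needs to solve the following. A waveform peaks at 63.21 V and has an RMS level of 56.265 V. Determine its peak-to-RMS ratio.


Crest factor is the ratio of peak to RMS:
CF = V_peak / V_rms
   = 63.21 / 56.265
   = 1.1234

1.1234


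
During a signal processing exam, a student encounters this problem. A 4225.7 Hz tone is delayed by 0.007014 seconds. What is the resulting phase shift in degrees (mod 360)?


Phase shift from frequency and time delay:
phi = 360 * f * t_delay
    = 360 * 4225.7 * 0.007014
    = 10670.06 degrees
    mod 360 = 230.06 degrees

230.06 degrees


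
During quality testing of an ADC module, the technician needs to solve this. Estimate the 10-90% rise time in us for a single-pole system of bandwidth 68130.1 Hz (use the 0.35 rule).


Rise time from bandwidth relationship:
tr = 0.35 / BW
   = 0.35 / 68130.1
   = 5.137230094e-06 s
   = 5.1372 us

5.1372 us


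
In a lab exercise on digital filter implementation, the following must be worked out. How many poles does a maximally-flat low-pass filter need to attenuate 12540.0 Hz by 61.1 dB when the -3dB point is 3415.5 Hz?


Butterworth filter order formula:
n = log10(10^(A/10) - 1) / (2 * log10(f_stop/f_pass))
10^(61.1/10) - 1 = 1288248.5517
f_stop/f_pass = 12540.0 / 3415.5 = 3.6715
n = 5.4086 -> ceil = 6

6


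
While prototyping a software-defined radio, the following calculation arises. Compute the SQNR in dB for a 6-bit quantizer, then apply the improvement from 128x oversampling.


Step 1 — baseline SQNR at Nyquist:
SQNR_base = 6.02*N + 1.76
          = 6.02*6 + 1.76
          = 37.88 dB

Step 2 — oversampling processing gain:
G = 10*log10(OSR) = 10*log10(128) = 21.07 dB

Step 3 — total:
SQNR_total = 37.88 + 21.07 = 58.95 dB

Base SQNR = 37.88 dB; oversampled SQNR = 58.95 dB


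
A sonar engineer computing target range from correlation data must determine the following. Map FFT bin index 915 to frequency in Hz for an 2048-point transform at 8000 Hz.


Frequency of DFT bin k:
f_k = k * fs / N
    = 915 * 8000 / 2048
    = 7320000 / 2048
    = 3574.219 Hz

3574.219 Hz


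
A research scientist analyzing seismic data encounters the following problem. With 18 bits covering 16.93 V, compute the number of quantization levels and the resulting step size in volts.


Step 1 — number of quantization levels:
L = 2^N = 2^18 = 262144

Step 2 — LSB step size:
delta = Vfs / L
      = 16.93 / 262144
      = 6.458e-05 V

Levels = 262144; step size = 6.458e-05 V


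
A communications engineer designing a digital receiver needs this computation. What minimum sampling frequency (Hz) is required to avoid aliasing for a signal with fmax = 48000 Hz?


The Nyquist rate is twice the maximum frequency component.
fs_min = 2 * fmax
      = 2 * 48000
      = 96000 Hz

96000


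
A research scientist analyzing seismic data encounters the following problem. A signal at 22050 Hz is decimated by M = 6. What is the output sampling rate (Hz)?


Decimation reduces the sample rate:
fs_out = fs_in / M
       = 22050 / 6
       = 3675.0 Hz

3675.0 Hz


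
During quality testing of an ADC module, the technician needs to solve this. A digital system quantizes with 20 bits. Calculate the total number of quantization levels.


Number of quantization levels = 2^N
= 2^20
= 1048576

1048576


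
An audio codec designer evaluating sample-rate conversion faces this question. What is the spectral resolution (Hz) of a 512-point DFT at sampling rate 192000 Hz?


DFT frequency resolution:
df = fs / N
   = 192000 / 512
   = 375.0 Hz

375.0 Hz


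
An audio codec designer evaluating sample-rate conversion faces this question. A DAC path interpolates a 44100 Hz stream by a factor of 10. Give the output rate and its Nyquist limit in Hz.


Step 1 — output sample rate after interpolation by L:
fs_out = L * fs_in = 10 * 44100 = 441000 Hz

Step 2 — Nyquist frequency of the output stream:
f_Nyq = fs_out / 2 = 441000 / 2 = 220500.0 Hz

fs_out = 441000 Hz; f_Nyquist = 220500.0 Hz


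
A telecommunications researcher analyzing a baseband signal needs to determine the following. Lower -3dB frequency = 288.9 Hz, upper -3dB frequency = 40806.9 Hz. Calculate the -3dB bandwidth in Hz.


Bandwidth is the difference of -3dB frequencies:
BW = f_high - f_low
   = 40806.9 - 288.9
   = 40518.0 Hz

40518.0 Hz


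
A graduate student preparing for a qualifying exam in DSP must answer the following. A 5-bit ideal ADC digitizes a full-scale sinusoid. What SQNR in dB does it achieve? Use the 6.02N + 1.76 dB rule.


Theoretical SNR for a full-scale sinusoid:
SNR = 6.02 * N + 1.76
    = 6.02 * 5 + 1.76
    = 30.1 + 1.76
    = 31.86 dB

31.86 dB


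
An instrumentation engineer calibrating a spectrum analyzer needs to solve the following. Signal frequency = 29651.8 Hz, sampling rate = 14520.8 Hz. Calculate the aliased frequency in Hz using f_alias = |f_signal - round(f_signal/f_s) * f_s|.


Compute the nearest integer multiple of fs to the signal:
n = round(29651.8 / 14520.8) = 2
f_alias = |29651.8 - 2 * 14520.8|
        = |29651.8 - 29041.6|
        = 610.2 Hz

610.2


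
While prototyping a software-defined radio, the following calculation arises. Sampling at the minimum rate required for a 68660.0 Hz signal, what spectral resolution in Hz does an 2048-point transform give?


Step 1 — Nyquist sampling rate:
fs = 2 * fmax = 2 * 68660.0 = 137320.0 Hz

Step 2 — DFT bin spacing:
df = fs / N = 137320.0 / 2048 = 67.0508 Hz

67.0508 Hz


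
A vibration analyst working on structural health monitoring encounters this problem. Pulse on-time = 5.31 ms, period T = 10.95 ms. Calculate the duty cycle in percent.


Duty cycle as a percentage:
DC = (t_on / T) * 100
   = (5.31 / 10.95) * 100
   = 0.484932 * 100
   = 48.49 %

48.49 %


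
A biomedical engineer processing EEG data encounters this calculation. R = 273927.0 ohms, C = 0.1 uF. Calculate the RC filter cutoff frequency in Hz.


Cutoff frequency of a first-order RC filter:
fc = 1 / (2 * pi * R * C)
C = 0.1 uF = 1e-07 F
fc = 1 / (2 * pi * 273927.0 * 1e-07)
   = 1 / 0.17211341016398
   = 5.810123 Hz

5.810123 Hz


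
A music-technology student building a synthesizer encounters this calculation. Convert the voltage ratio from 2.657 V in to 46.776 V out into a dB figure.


Voltage gain in dB:
G = 20 * log10(Vout / Vin)
  = 20 * log10(46.776 / 2.657)
  = 20 * log10(17.604817)
  = 20 * 1.245632
  = 24.91 dB

24.91 dB


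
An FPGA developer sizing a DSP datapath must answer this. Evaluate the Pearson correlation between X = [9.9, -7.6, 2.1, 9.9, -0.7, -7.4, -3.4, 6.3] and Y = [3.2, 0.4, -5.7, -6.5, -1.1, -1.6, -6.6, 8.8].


Pearson correlation coefficient (population):
r = cov(X,Y) / (std(X) * std(Y))
Mean X = 1.1375, Mean Y = -1.1375
Cov(X,Y) = 6.645156
Std(X) = 6.655249, Std(Y) = 4.994481
r = 0.1999

0.1999


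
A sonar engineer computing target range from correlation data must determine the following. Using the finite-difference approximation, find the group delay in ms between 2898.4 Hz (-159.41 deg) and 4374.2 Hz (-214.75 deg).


Group delay from phase difference:
tau = -d(phi)/d(omega)
d(phi) = -55.34 deg = -0.965865 rad
d(omega) = 2*pi*(4374.2 - 2898.4) = 9272.7249 rad/s
tau = -(-0.965865) / 9272.7249
    = 0.1042 ms

0.1042 ms


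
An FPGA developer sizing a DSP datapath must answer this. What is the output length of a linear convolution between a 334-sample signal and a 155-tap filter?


Linear convolution output length:
L = N + M - 1
  = 334 + 155 - 1
  = 488 samples

488


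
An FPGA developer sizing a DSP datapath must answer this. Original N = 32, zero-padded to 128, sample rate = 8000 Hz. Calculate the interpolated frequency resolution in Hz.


Frequency resolution after zero-padding:
N_padded = 32 * 4 = 128
df = fs / N_padded
   = 8000 / 128
   = 62.5 Hz

62.5 Hz


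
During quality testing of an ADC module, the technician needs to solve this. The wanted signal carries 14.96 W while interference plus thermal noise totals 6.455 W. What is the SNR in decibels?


SNR in decibels:
SNR = 10 * log10(Ps / Pn)
    = 10 * log10(14.96 / 6.455)
    = 10 * log10(2.3176)
    = 10 * 0.365
    = 3.65 dB

3.65 dB


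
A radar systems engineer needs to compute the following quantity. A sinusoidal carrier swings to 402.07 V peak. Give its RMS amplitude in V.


RMS voltage for a sinusoidal waveform:
V_rms = V_peak / sqrt(2)
      = 402.07 / 1.414214
      = 284.306 V

284.306 V


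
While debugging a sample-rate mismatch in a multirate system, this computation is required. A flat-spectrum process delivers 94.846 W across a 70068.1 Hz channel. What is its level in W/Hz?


Power spectral density:
PSD = P / BW
    = 94.846 / 70068.1
    = 0.00135363 W/Hz

0.00135363 W/Hz


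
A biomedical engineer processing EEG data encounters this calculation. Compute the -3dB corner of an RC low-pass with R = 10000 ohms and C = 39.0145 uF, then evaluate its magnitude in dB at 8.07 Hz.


Step 1 — cutoff frequency:
fc = 1 / (2*pi*R*C)
C = 39.0145 uF = 3.90145e-05 F
fc = 1 / (2*pi*10000*3.90145e-05)
   = 0.407938 Hz

Step 2 — magnitude at f = 8.07 Hz:
|H(f)| = 1 / sqrt(1 + (f/fc)^2)
f/fc = 8.07 / 0.407938 = 19.782418
|H| = 1 / sqrt(1 + 391.344062) = 0.0504855
|H|_dB = 20*log10(0.0504855) = -25.94 dB

fc = 0.407938 Hz; |H(8.07 Hz)| = -25.94 dB


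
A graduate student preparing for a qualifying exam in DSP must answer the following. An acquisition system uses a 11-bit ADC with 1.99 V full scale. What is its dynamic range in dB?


Dynamic range from full-scale to LSB:
V_min = V_max / 2^bits = 1.99 / 2^11
DR = 20 * log10(V_max / V_min)
   = 20 * log10(2^11)
   = 20 * 11 * log10(2)
   = 66.23 dB

66.23 dB


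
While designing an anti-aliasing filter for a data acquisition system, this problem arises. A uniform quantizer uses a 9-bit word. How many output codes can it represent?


Number of quantization levels = 2^N
= 2^9
= 512

512


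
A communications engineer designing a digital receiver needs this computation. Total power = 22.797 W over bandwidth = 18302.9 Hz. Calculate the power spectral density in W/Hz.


Power spectral density:
PSD = P / BW
    = 22.797 / 18302.9
    = 0.00124554 W/Hz

0.00124554 W/Hz


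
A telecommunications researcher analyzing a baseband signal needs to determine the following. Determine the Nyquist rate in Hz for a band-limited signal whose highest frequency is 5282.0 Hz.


The Nyquist rate is twice the maximum frequency component.
fs_min = 2 * fmax
      = 2 * 5282.0
      = 10564.0 Hz

10564.0


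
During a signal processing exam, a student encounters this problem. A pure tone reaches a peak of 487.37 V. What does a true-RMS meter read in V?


RMS voltage for a sinusoidal waveform:
V_rms = V_peak / sqrt(2)
      = 487.37 / 1.414214
      = 344.623 V

344.623 V


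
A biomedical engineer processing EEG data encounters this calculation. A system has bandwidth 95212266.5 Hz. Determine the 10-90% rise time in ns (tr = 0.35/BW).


Rise time from bandwidth relationship:
tr = 0.35 / BW
   = 0.35 / 95212266.5
   = 3.675996937e-09 s
   = 3.676 ns

3.676 ns
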